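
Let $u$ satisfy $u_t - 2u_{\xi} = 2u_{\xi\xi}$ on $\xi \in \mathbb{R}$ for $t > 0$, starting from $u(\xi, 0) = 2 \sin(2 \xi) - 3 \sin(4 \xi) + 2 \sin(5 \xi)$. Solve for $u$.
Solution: Moving frame: $\eta = \xi + 2t$, $\sigma = t$, $u = w(\eta,\sigma)$, so $u_t = w_{\sigma} + 2w_{\eta}$ and $u_{\xi\xi} = w_{\eta\eta}$.
Hence $u_t - 2u_{\xi} = w_{\sigma}$ and the PDE becomes the heat equation $w_{\sigma} = 2w_{\eta\eta}$ on $\eta \in \mathbb{R}$.
Initial data: $w(\eta,0) = u(\eta,0) = 2 \sin(2 \eta) - 3 \sin(4 \eta) + 2 \sin(5 \eta)$. Each mode $\sin(n\eta)$ decays as $e^{-2n^2\sigma}$ on $\mathbb{R}$, so $w(\eta,\sigma) = \sum c_n e^{-2n^2\sigma} \sin(n\eta)$ with $c_2=2, c_4=-3, c_5=2$: $w(\eta,\sigma) = 2 e^{-8 \sigma} \sin(2 \eta) - 3 e^{-32 \sigma} \sin(4 \eta) + 2 e^{-50 \sigma} \sin(5 \eta)$.
Substituting back: $u(\xi,t) = w(\xi + 2t, t)$.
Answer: $u(\xi, t) = 2 e^{-8 t} \sin(2 \xi + 4 t) - 3 e^{-32 t} \sin(4 \xi + 8 t) + 2 e^{-50 t} \sin(5 \xi + 10 t)$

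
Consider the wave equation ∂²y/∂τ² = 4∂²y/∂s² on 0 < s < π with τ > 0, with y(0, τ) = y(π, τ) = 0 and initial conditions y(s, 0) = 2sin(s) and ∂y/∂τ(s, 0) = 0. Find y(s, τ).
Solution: Using separation of variables y = X(s)T(τ):
Eigenfunctions: sin(ns), n = 1, 2, 3, ...
General solution: y(s, τ) = Σ [A_n cos(2n τ) + B_n sin(2n τ)] sin(ns)
From y(s,0) = 2sin(s): A_1=2. From y_τ(s,0) = 0: all B_n = 0.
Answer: y(s, τ) = 2sin(s)cos(2τ)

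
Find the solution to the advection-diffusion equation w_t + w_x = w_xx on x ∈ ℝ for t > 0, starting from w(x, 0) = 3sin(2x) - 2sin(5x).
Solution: Moving frame: η = x - t, σ = t, w = u(η,σ), so w_t = u_σ - u_η and w_xx = u_ηη.
Hence w_t + w_x = u_σ and the PDE becomes the heat equation u_σ = u_ηη on η ∈ ℝ.
Initial data: u(η,0) = w(η,0) = 3sin(2η) - 2sin(5η). Each mode sin(nη) decays as exp(-n²σ) on ℝ, so u(η,σ) = Σ c_n exp(-n²σ) sin(nη) with c_2=3, c_5=-2: u(η,σ) = 3exp(-4σ)sin(2η) - 2exp(-25σ)sin(5η).
Substituting back: w(x,t) = u(x - t, t).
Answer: w(x, t) = -3exp(-4t)sin(2t - 2x) + 2exp(-25t)sin(5t - 5x)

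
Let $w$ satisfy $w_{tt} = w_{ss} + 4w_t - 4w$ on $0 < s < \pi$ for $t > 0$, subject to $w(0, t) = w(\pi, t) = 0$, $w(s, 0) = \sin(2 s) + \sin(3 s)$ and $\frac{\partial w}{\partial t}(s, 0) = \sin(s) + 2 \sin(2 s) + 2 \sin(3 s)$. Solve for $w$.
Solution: Substitute $w = e^{2t}u$, i.e. $u = e^{-2t}w$.
By the product rule, $w_t = e^{2t}(u_t + 2u)$, $w_{tt} = e^{2t}(u_{tt} + 4u_t + 4u)$, $w_{ss} = e^{2t}u_{ss}$.
Substituting into the PDE and dividing by $e^{2t}$: $u_{tt} + 4u_t + 4u = u_{ss} + 4(u_t + 2u) - 4u$.
The lower-order terms cancel, leaving the standard wave equation $u_{tt} = u_{ss}$.
Initial data for $u$: $u(s,0) = w(s,0) = \sin(2 s) + \sin(3 s)$; $u_t(s,0) = w_t(s,0) - 2w(s,0) = \sin(s)$. The boundary conditions carry over: $u(0,t) = u(\pi,t) = 0$.
Solve for $u$:
  Using separation of variables $u = X(s)T(t)$:
  Eigenfunctions: $\sin(ns)$, $n = 1, 2, 3, \ldots$
  General solution: $u(s, t) = \sum [A_n \cos(n t) + B_n \sin(n t)] \sin(ns)$
  From $u(s,0) = \sin(2 s) + \sin(3 s)$: $A_2=1, A_3=1$. From $u_t(s,0) = \sin(s)$, using $u_t(s,0) = \sum \omega_n B_n \sin(ns)$ with $\omega_n = n$: $B_1 = 1/1 = 1$.
Hence $u(s,t) = \sin(s) \sin(t) + \sin(2 s) \cos(2 t) + \sin(3 s) \cos(3 t)$.
Transform back: $w(s,t) = e^{2t}u(s,t)$.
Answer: $w(s, t) = e^{2 t} \sin(s) \sin(t) + e^{2 t} \sin(2 s) \cos(2 t) + e^{2 t} \sin(3 s) \cos(3 t)$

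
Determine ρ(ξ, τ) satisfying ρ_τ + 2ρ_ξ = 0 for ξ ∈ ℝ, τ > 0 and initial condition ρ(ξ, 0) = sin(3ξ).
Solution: By method of characteristics (waves move right with speed 2):
Along characteristics ξ - 2τ = const, ρ is constant, so ρ(ξ,τ) = f(ξ - 2τ) with f = ρ(·, 0).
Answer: ρ(ξ, τ) = sin(3ξ - 6τ)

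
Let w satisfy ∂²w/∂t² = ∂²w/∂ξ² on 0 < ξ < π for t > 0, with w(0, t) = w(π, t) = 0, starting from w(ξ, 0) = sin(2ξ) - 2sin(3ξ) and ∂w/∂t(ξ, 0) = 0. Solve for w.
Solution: Separating variables: w = Σ [A_n cos(ω_n t) + B_n sin(ω_n t)] sin(nξ), ω_n = n. From ICs: A_2=1, A_3=-2.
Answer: w(ξ, t) = sin(2ξ)cos(2t) - 2sin(3ξ)cos(3t)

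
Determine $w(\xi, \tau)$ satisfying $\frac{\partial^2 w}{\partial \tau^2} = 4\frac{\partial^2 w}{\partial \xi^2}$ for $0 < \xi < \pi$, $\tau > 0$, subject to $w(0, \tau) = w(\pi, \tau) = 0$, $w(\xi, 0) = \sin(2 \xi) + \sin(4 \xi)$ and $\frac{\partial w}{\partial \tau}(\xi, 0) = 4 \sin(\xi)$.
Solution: Separating variables: $w = \sum [A_n \cos(\omega_n \tau) + B_n \sin(\omega_n \tau)] \sin(n\xi)$, $\omega_n = 2n$. From ICs ($B_n$ = velocity coefficient / $\omega_n$): $A_2=1, A_4=1, B_1=2$.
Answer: $w(\xi, \tau) = 2 \sin(2 \tau) \sin(\xi) + \sin(2 \xi) \cos(4 \tau) + \sin(4 \xi) \cos(8 \tau)$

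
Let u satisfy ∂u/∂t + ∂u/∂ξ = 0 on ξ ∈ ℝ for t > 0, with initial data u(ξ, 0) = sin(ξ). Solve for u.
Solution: By method of characteristics (waves move right with speed 1):
Along characteristics ξ - t = const, u is constant, so u(ξ,t) = f(ξ - t) with f = u(·, 0).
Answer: u(ξ, t) = -sin(t - ξ)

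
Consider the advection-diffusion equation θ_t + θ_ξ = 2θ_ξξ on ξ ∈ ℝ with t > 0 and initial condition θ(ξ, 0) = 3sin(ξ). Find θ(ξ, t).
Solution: Change to a moving frame: let η = ξ - t, σ = t and write θ(ξ,t) = u(η,σ).
By the chain rule θ_t = u_σ - u_η, θ_ξ = u_η, θ_ξξ = u_ηη.
Then θ_t + θ_ξ = u_σ: the advection term cancels and the PDE becomes the heat equation u_σ = 2u_ηη on η ∈ ℝ.
Initial data: u(η,0) = θ(η,0) = 3sin(η).
On η ∈ ℝ each mode satisfies (sin(nη))″ = -n² sin(nη), so exp(-2n²σ) sin(nη) solves the heat equation; by superposition u(η,σ) = Σ c_n exp(-2n²σ) sin(nη).
Reading off the coefficients: c_1=3, so u(η,σ) = 3exp(-2σ)sin(η).
Substituting back η = ξ - t, σ = t: θ(ξ,t) = u(ξ - t, t).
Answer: θ(ξ, t) = -3exp(-2t)sin(t - ξ)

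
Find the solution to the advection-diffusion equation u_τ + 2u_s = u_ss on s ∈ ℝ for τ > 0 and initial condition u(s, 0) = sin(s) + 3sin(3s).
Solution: Change to a moving frame: let η = s - 2τ, σ = τ and write u(s,τ) = w(η,σ).
By the chain rule u_τ = w_σ - 2w_η, u_s = w_η, u_ss = w_ηη.
Then u_τ + 2u_s = w_σ: the advection term cancels and the PDE becomes the heat equation w_σ = w_ηη on η ∈ ℝ.
Initial data: w(η,0) = u(η,0) = sin(η) + 3sin(3η).
On η ∈ ℝ each mode satisfies (sin(nη))″ = -n² sin(nη), so exp(-n²σ) sin(nη) solves the heat equation; by superposition w(η,σ) = Σ c_n exp(-n²σ) sin(nη).
Reading off the coefficients: c_1=1, c_3=3, so w(η,σ) = exp(-σ)sin(η) + 3exp(-9σ)sin(3η).
Substituting back η = s - 2τ, σ = τ: u(s,τ) = w(s - 2τ, τ).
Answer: u(s, τ) = exp(-τ)sin(s - 2τ) + 3exp(-9τ)sin(3s - 6τ)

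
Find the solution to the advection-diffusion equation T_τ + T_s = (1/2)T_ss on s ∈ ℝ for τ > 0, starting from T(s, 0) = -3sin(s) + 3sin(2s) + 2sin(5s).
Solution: Moving frame: η = s - τ, σ = τ, T = u(η,σ), so T_τ = u_σ - u_η and T_ss = u_ηη.
Hence T_τ + T_s = u_σ and the PDE becomes the heat equation u_σ = (1/2)u_ηη on η ∈ ℝ.
Initial data: u(η,0) = T(η,0) = -3sin(η) + 3sin(2η) + 2sin(5η). Each mode sin(nη) decays as exp(-n²σ/2) on ℝ, so u(η,σ) = Σ c_n exp(-n²σ/2) sin(nη) with c_1=-3, c_2=3, c_5=2: u(η,σ) = 3exp(-2σ)sin(2η) - 3exp(-σ/2)sin(η) + 2exp(-25σ/2)sin(5η).
Substituting back: T(s,τ) = u(s - τ, τ).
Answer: T(s, τ) = 3exp(-2τ)sin(2s - 2τ) - 3exp(-τ/2)sin(s - τ) + 2exp(-25τ/2)sin(5s - 5τ)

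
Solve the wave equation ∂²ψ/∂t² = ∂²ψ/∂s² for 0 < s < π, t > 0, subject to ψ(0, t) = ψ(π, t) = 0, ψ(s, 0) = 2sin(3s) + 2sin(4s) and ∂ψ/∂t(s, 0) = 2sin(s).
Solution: Separating variables: ψ = Σ [A_n cos(ω_n t) + B_n sin(ω_n t)] sin(ns), ω_n = n. From ICs (B_n = velocity coefficient / ω_n): A_3=2, A_4=2, B_1=2.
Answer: ψ(s, t) = 2sin(s)sin(t) + 2sin(3s)cos(3t) + 2sin(4s)cos(4t)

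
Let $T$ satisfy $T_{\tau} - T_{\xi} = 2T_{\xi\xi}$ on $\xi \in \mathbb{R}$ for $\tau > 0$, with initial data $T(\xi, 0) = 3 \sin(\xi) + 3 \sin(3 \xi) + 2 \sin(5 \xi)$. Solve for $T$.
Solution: Change to a moving frame: let $\eta = \xi + \tau$, $\sigma = \tau$ and write $T(\xi,\tau) = u(\eta,\sigma)$.
By the chain rule $T_{\tau} = u_{\sigma} + u_{\eta}$, $T_{\xi} = u_{\eta}$, $T_{\xi\xi} = u_{\eta\eta}$.
Then $T_{\tau} - T_{\xi} = u_{\sigma}$: the advection term cancels and the PDE becomes the heat equation $u_{\sigma} = 2u_{\eta\eta}$ on $\eta \in \mathbb{R}$.
Initial data: $u(\eta,0) = T(\eta,0) = 3 \sin(\eta) + 3 \sin(3 \eta) + 2 \sin(5 \eta)$.
On $\eta \in \mathbb{R}$ each mode satisfies $(\sin(n\eta))'' = -n^2 \sin(n\eta)$, so $e^{-2n^2\sigma} \sin(n\eta)$ solves the heat equation; by superposition $u(\eta,\sigma) = \sum c_n e^{-2n^2\sigma} \sin(n\eta)$.
Reading off the coefficients: $c_1=3, c_3=3, c_5=2$, so $u(\eta,\sigma) = 3 e^{-2 \sigma} \sin(\eta) + 3 e^{-18 \sigma} \sin(3 \eta) + 2 e^{-50 \sigma} \sin(5 \eta)$.
Substituting back $\eta = \xi + \tau$, $\sigma = \tau$: $T(\xi,\tau) = u(\xi + \tau, \tau)$.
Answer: $T(\xi, \tau) = 3 e^{-2 \tau} \sin(\tau + \xi) + 3 e^{-18 \tau} \sin(3 \tau + 3 \xi) + 2 e^{-50 \tau} \sin(5 \tau + 5 \xi)$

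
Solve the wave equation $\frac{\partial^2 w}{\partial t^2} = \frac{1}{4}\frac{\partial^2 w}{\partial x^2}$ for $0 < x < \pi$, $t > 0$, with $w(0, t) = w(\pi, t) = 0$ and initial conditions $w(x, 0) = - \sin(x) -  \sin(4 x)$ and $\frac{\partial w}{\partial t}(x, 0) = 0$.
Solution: Using separation of variables $w = X(x)T(t)$:
Eigenfunctions: $\sin(nx)$, $n = 1, 2, 3, \ldots$
General solution: $w(x, t) = \sum [A_n \cos(n t/2) + B_n \sin(n t/2)] \sin(nx)$
From $w(x,0) = - \sin(x) - \sin(4 x)$: $A_1=-1, A_4=-1$. From $w_t(x,0) = 0$: all $B_n = 0$.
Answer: $w(x, t) = - \sin(x) \cos(t/2) -  \sin(4 x) \cos(2 t)$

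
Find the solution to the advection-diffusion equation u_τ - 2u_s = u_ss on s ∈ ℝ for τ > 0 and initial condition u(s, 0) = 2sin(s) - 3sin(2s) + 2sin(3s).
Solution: Change to a moving frame: let η = s + 2τ, σ = τ and write u(s,τ) = w(η,σ).
By the chain rule u_τ = w_σ + 2w_η, u_s = w_η, u_ss = w_ηη.
Then u_τ - 2u_s = w_σ: the advection term cancels and the PDE becomes the heat equation w_σ = w_ηη on η ∈ ℝ.
Initial data: w(η,0) = u(η,0) = 2sin(η) - 3sin(2η) + 2sin(3η).
On η ∈ ℝ each mode satisfies (sin(nη))″ = -n² sin(nη), so exp(-n²σ) sin(nη) solves the heat equation; by superposition w(η,σ) = Σ c_n exp(-n²σ) sin(nη).
Reading off the coefficients: c_1=2, c_2=-3, c_3=2, so w(η,σ) = 2exp(-σ)sin(η) - 3exp(-4σ)sin(2η) + 2exp(-9σ)sin(3η).
Substituting back η = s + 2τ, σ = τ: u(s,τ) = w(s + 2τ, τ).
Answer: u(s, τ) = 2exp(-τ)sin(s + 2τ) - 3exp(-4τ)sin(2s + 4τ) + 2exp(-9τ)sin(3s + 6τ)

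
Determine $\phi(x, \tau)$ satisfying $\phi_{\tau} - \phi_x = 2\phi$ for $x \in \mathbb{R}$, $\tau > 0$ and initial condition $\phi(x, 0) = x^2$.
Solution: Substitute $\phi = e^{2\tau}u$.
Then $\phi_{\tau} = e^{2\tau}(u_{\tau} + 2u)$, $\phi_x = e^{2\tau}u_x$; substituting and dividing by $e^{2\tau}$, the lower-order terms cancel: $u_{\tau} - u_x = 0$ (standard advection equation).
Data for $u$: $u(x,0) = \phi(x,0) = x^2$.
By characteristics ($dx/d\tau = -1$), $u(x,\tau) = f(x + \tau)$ with $f = u( \cdot , 0)$.
So $u(x,\tau) = x^2 + 2 x \tau + \tau^2$, and $\phi(x,\tau) = e^{2\tau}u(x,\tau)$.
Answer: $\phi(x, \tau) = \tau^2 e^{2 \tau} + 2 \tau x e^{2 \tau} + x^2 e^{2 \tau}$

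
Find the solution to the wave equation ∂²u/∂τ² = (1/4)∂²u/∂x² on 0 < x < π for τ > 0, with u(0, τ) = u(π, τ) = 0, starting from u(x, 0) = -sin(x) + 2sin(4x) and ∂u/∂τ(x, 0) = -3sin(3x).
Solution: Separating variables: u = Σ [A_n cos(ω_n τ) + B_n sin(ω_n τ)] sin(nx), ω_n = n/2. From ICs (B_n = velocity coefficient / ω_n): A_1=-1, A_4=2, B_3=-2.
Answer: u(x, τ) = -sin(x)cos(τ/2) - 2sin(3x)sin(3τ/2) + 2sin(4x)cos(2τ)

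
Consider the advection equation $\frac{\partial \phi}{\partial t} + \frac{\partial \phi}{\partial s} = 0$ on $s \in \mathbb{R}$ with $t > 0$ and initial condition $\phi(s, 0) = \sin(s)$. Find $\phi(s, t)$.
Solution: By characteristics ($ds/dt = 1$), $\phi(s,t) = f(s - t)$ with $f = \phi( \cdot , 0)$.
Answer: $\phi(s, t) = \sin(s - t)$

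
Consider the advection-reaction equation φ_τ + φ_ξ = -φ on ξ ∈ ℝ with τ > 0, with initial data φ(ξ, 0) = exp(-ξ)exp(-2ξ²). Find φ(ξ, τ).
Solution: Substitute φ = exp(-ξ)u.
Then φ_ξ = exp(-ξ)(u_ξ - u), φ_τ = exp(-ξ)u_τ; substituting and dividing by exp(-ξ), the lower-order terms cancel: u_τ + u_ξ = 0 (standard advection equation).
Data for u: u(ξ,0) = exp(ξ)φ(ξ,0) = exp(-2ξ²).
By characteristics (dξ/dτ = 1), u(ξ,τ) = f(ξ - τ) with f = u(·, 0).
So u(ξ,τ) = exp(-2(ξ - τ)²), and φ(ξ,τ) = exp(-ξ)u(ξ,τ).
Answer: φ(ξ, τ) = exp(-ξ)exp(-2(ξ - τ)²)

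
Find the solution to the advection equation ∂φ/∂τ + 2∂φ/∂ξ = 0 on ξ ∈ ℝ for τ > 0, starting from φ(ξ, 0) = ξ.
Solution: By characteristics (dξ/dτ = 2), φ(ξ,τ) = f(ξ - 2τ) with f = φ(·, 0).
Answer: φ(ξ, τ) = ξ - 2τ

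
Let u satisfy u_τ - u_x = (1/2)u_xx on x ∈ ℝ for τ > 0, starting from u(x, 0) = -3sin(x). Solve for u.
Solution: Moving frame: η = x + τ, σ = τ, u = w(η,σ), so u_τ = w_σ + w_η and u_xx = w_ηη.
Hence u_τ - u_x = w_σ and the PDE becomes the heat equation w_σ = (1/2)w_ηη on η ∈ ℝ.
Initial data: w(η,0) = u(η,0) = -3sin(η). Each mode sin(nη) decays as exp(-n²σ/2) on ℝ, so w(η,σ) = Σ c_n exp(-n²σ/2) sin(nη) with c_1=-3: w(η,σ) = -3exp(-σ/2)sin(η).
Substituting back: u(x,τ) = w(x + τ, τ).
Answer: u(x, τ) = -3exp(-τ/2)sin(x + τ)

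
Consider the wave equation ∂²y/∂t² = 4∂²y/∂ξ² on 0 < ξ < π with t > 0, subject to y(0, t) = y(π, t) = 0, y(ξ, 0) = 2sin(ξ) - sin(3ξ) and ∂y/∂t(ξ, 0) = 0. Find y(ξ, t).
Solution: Separating variables: y = Σ [A_n cos(ω_n t) + B_n sin(ω_n t)] sin(nξ), ω_n = 2n. From ICs: A_1=2, A_3=-1.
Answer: y(ξ, t) = 2sin(ξ)cos(2t) - sin(3ξ)cos(6t)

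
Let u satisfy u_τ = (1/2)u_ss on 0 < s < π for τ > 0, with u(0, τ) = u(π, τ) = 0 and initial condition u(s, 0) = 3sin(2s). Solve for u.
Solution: Separating variables: u = Σ c_n exp(-n²τ/2) sin(ns). From u(s,0) = 3sin(2s): c_2=3.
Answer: u(s, τ) = 3exp(-2τ)sin(2s)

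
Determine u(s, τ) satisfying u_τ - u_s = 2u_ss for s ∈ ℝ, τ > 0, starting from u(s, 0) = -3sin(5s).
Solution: Change to a moving frame: let η = s + τ, σ = τ and write u(s,τ) = w(η,σ).
By the chain rule u_τ = w_σ + w_η, u_s = w_η, u_ss = w_ηη.
Then u_τ - u_s = w_σ: the advection term cancels and the PDE becomes the heat equation w_σ = 2w_ηη on η ∈ ℝ.
Initial data: w(η,0) = u(η,0) = -3sin(5η).
On η ∈ ℝ each mode satisfies (sin(nη))″ = -n² sin(nη), so exp(-2n²σ) sin(nη) solves the heat equation; by superposition w(η,σ) = Σ c_n exp(-2n²σ) sin(nη).
Reading off the coefficients: c_5=-3, so w(η,σ) = -3exp(-50σ)sin(5η).
Substituting back η = s + τ, σ = τ: u(s,τ) = w(s + τ, τ).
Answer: u(s, τ) = -3exp(-50τ)sin(5s + 5τ)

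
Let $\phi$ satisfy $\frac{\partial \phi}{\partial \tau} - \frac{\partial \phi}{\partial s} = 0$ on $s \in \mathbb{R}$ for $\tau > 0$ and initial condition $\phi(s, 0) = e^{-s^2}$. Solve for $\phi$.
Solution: By method of characteristics (waves move left with speed 1):
Along characteristics $s + \tau =$ const, $\phi$ is constant, so $\phi(s,\tau) = f(s + \tau)$ with $f = \phi( \cdot , 0)$.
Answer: $\phi(s, \tau) = e^{-(\tau + s)^2}$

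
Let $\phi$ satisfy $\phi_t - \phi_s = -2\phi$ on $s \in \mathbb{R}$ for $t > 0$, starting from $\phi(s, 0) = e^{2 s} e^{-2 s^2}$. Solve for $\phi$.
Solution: Substitute $\phi = e^{2s}u$, i.e. $u = e^{-2s}\phi$.
By the product rule, $\phi_s = e^{2s}(u_s + 2u)$, $\phi_t = e^{2s}u_t$.
Substituting into the PDE and dividing by $e^{2s}$: $u_t - (u_s + 2u) = -2u$.
The lower-order terms cancel, leaving the standard advection equation $u_t - u_s = 0$.
Initial data for $u$: $u(s,0) = e^{-2s}\phi(s,0) = e^{-2 s^2}$.
Solve for $u$:
  By method of characteristics (waves move left with speed 1):
  Along characteristics $s + t =$ const, $u$ is constant, so $u(s,t) = f(s + t)$ with $f = u( \cdot , 0)$.
Hence $u(s,t) = e^{-2 (s + t)^2}$.
Transform back: $\phi(s,t) = e^{2s}u(s,t)$.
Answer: $\phi(s, t) = e^{2 s} e^{-2 (s + t)^2}$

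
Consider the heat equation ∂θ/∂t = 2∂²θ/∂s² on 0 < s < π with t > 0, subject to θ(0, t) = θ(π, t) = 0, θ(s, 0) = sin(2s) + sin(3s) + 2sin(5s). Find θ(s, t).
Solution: Using separation of variables θ = X(s)G(t):
Eigenfunctions: sin(ns), n = 1, 2, 3, ...
General solution: θ(s, t) = Σ c_n sin(ns) exp(-2n² t)
Matching θ(s,0) = sin(2s) + sin(3s) + 2sin(5s) term by term: c_2=1, c_3=1, c_5=2.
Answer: θ(s, t) = exp(-8t)sin(2s) + exp(-18t)sin(3s) + 2exp(-50t)sin(5s)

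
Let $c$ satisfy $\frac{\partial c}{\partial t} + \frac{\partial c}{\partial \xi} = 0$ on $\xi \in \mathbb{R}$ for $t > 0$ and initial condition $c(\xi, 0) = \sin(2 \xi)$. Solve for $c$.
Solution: By method of characteristics (waves move right with speed 1):
Along characteristics $\xi - t =$ const, $c$ is constant, so $c(\xi,t) = f(\xi - t)$ with $f = c( \cdot , 0)$.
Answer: $c(\xi, t) = \sin(2 \xi - 2 t)$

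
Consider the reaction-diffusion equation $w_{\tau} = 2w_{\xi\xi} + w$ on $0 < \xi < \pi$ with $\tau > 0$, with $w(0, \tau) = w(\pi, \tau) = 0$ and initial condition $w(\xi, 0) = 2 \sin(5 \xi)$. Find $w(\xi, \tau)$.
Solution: Substitute $w = e^{\tau}u$, i.e. $u = e^{-\tau}w$.
By the product rule, $w_{\tau} = e^{\tau}(u_{\tau} + u)$, $w_{\xi\xi} = e^{\tau}u_{\xi\xi}$.
Substituting into the PDE and dividing by $e^{\tau}$: $u_{\tau} + u = 2u_{\xi\xi} + u$.
The lower-order terms cancel, leaving the standard heat equation $u_{\tau} = 2u_{\xi\xi}$.
Initial data for $u$: $u(\xi,0) = w(\xi,0) = 2 \sin(5 \xi)$. The boundary conditions carry over: $u(0,\tau) = u(\pi,\tau) = 0$.
Solve for $u$:
  Using separation of variables $u = X(\xi)T(\tau)$:
  Eigenfunctions: $\sin(n\xi)$, $n = 1, 2, 3, \ldots$
  General solution: $u(\xi, \tau) = \sum c_n \sin(n\xi) e^{-2n^2 \tau}$
  Matching $u(\xi,0) = 2 \sin(5 \xi)$ term by term: $c_5=2$.
Hence $u(\xi,\tau) = 2 e^{-50 \tau} \sin(5 \xi)$.
Transform back: $w(\xi,\tau) = e^{\tau}u(\xi,\tau)$.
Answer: $w(\xi, \tau) = 2 e^{-49 \tau} \sin(5 \xi)$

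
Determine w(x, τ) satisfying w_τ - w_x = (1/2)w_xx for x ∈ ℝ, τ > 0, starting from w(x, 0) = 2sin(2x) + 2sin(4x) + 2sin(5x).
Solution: Change to a moving frame: let η = x + τ, σ = τ and write w(x,τ) = u(η,σ).
By the chain rule w_τ = u_σ + u_η, w_x = u_η, w_xx = u_ηη.
Then w_τ - w_x = u_σ: the advection term cancels and the PDE becomes the heat equation u_σ = (1/2)u_ηη on η ∈ ℝ.
Initial data: u(η,0) = w(η,0) = 2sin(2η) + 2sin(4η) + 2sin(5η).
On η ∈ ℝ each mode satisfies (sin(nη))″ = -n² sin(nη), so exp(-n²σ/2) sin(nη) solves the heat equation; by superposition u(η,σ) = Σ c_n exp(-n²σ/2) sin(nη).
Reading off the coefficients: c_2=2, c_4=2, c_5=2, so u(η,σ) = 2exp(-2σ)sin(2η) + 2exp(-8σ)sin(4η) + 2exp(-25σ/2)sin(5η).
Substituting back η = x + τ, σ = τ: w(x,τ) = u(x + τ, τ).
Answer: w(x, τ) = 2exp(-2τ)sin(2x + 2τ) + 2exp(-8τ)sin(4x + 4τ) + 2exp(-25τ/2)sin(5x + 5τ)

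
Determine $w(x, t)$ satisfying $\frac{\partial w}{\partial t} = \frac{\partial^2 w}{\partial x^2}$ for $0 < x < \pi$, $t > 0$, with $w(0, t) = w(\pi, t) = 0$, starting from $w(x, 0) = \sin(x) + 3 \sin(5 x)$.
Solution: Using separation of variables $w = X(x)T(t)$:
Eigenfunctions: $\sin(nx)$, $n = 1, 2, 3, \ldots$
General solution: $w(x, t) = \sum c_n \sin(nx) e^{-n^2 t}$
Matching $w(x,0) = \sin(x) + 3 \sin(5 x)$ term by term: $c_1=1, c_5=3$.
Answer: $w(x, t) = e^{-t} \sin(x) + 3 e^{-25 t} \sin(5 x)$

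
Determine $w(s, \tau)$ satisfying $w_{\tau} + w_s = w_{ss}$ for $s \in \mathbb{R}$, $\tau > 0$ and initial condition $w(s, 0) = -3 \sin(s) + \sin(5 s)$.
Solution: Change to a moving frame: let $\eta = s - \tau$, $\sigma = \tau$ and write $w(s,\tau) = u(\eta,\sigma)$.
By the chain rule $w_{\tau} = u_{\sigma} - u_{\eta}$, $w_s = u_{\eta}$, $w_{ss} = u_{\eta\eta}$.
Then $w_{\tau} + w_s = u_{\sigma}$: the advection term cancels and the PDE becomes the heat equation $u_{\sigma} = u_{\eta\eta}$ on $\eta \in \mathbb{R}$.
Initial data: $u(\eta,0) = w(\eta,0) = -3 \sin(\eta) + \sin(5 \eta)$.
On $\eta \in \mathbb{R}$ each mode satisfies $(\sin(n\eta))'' = -n^2 \sin(n\eta)$, so $e^{-n^2\sigma} \sin(n\eta)$ solves the heat equation; by superposition $u(\eta,\sigma) = \sum c_n e^{-n^2\sigma} \sin(n\eta)$.
Reading off the coefficients: $c_1=-3, c_5=1$, so $u(\eta,\sigma) = -3 e^{-\sigma} \sin(\eta) + e^{-25 \sigma} \sin(5 \eta)$.
Substituting back $\eta = s - \tau$, $\sigma = \tau$: $w(s,\tau) = u(s - \tau, \tau)$.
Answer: $w(s, \tau) = 3 e^{-\tau} \sin(\tau - s) -  e^{-25 \tau} \sin(5 \tau - 5 s)$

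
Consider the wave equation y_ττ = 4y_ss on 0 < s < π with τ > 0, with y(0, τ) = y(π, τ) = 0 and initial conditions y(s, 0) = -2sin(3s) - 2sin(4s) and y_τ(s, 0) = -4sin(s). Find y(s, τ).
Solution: Separating variables: y = Σ [A_n cos(ω_n τ) + B_n sin(ω_n τ)] sin(ns), ω_n = 2n. From ICs (B_n = velocity coefficient / ω_n): A_3=-2, A_4=-2, B_1=-2.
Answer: y(s, τ) = -2sin(s)sin(2τ) - 2sin(3s)cos(6τ) - 2sin(4s)cos(8τ)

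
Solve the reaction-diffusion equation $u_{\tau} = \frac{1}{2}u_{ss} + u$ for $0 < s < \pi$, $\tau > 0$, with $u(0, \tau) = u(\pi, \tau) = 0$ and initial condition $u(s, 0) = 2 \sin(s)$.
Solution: Substitute $u = e^{\tau}w$.
Then $u_{\tau} = e^{\tau}(w_{\tau} + w)$, $u_{ss} = e^{\tau}w_{ss}$; substituting and dividing by $e^{\tau}$, the lower-order terms cancel: $w_{\tau} = \frac{1}{2}w_{ss}$ (standard heat equation).
Data for $w$: $w(s,0) = u(s,0) = 2 \sin(s)$. The boundary conditions carry over: $w(0,\tau) = w(\pi,\tau) = 0$.
Separating variables: $w = \sum c_n e^{-n^2\tau/2} \sin(ns)$. From $w(s,0) = 2 \sin(s)$: $c_1=2$.
So $w(s,\tau) = 2 e^{-\tau/2} \sin(s)$, and $u(s,\tau) = e^{\tau}w(s,\tau)$.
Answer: $u(s, \tau) = 2 e^{\tau/2} \sin(s)$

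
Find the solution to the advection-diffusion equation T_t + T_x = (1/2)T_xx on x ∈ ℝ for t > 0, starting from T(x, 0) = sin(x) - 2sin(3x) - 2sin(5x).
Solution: Moving frame: η = x - t, σ = t, T = u(η,σ), so T_t = u_σ - u_η and T_xx = u_ηη.
Hence T_t + T_x = u_σ and the PDE becomes the heat equation u_σ = (1/2)u_ηη on η ∈ ℝ.
Initial data: u(η,0) = T(η,0) = sin(η) - 2sin(3η) - 2sin(5η). Each mode sin(nη) decays as exp(-n²σ/2) on ℝ, so u(η,σ) = Σ c_n exp(-n²σ/2) sin(nη) with c_1=1, c_3=-2, c_5=-2: u(η,σ) = exp(-σ/2)sin(η) - 2exp(-9σ/2)sin(3η) - 2exp(-25σ/2)sin(5η).
Substituting back: T(x,t) = u(x - t, t).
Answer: T(x, t) = -exp(-t/2)sin(t - x) + 2exp(-9t/2)sin(3t - 3x) + 2exp(-25t/2)sin(5t - 5x)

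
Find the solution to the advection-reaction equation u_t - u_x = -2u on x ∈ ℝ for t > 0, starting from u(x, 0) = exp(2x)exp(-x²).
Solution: Substitute u = exp(2x)w.
Then u_x = exp(2x)(w_x + 2w), u_t = exp(2x)w_t; substituting and dividing by exp(2x), the lower-order terms cancel: w_t - w_x = 0 (standard advection equation).
Data for w: w(x,0) = exp(-2x)u(x,0) = exp(-x²).
By characteristics (dx/dt = -1), w(x,t) = f(x + t) with f = w(·, 0).
So w(x,t) = exp(-(t + x)²), and u(x,t) = exp(2x)w(x,t).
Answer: u(x, t) = exp(2x)exp(-(t + x)²)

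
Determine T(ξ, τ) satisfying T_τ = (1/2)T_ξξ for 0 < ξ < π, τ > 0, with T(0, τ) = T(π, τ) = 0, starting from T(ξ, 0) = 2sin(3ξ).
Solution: Using separation of variables T = X(ξ)G(τ):
Eigenfunctions: sin(nξ), n = 1, 2, 3, ...
General solution: T(ξ, τ) = Σ c_n sin(nξ) exp(-n² τ/2)
Matching T(ξ,0) = 2sin(3ξ) term by term: c_3=2.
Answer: T(ξ, τ) = 2exp(-9τ/2)sin(3ξ)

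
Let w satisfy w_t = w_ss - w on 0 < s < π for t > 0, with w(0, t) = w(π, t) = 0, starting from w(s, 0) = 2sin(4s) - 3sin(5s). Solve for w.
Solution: Substitute w = exp(-t)u.
Then w_t = exp(-t)(u_t - u), w_ss = exp(-t)u_ss; substituting and dividing by exp(-t), the lower-order terms cancel: u_t = u_ss (standard heat equation).
Data for u: u(s,0) = w(s,0) = 2sin(4s) - 3sin(5s). The boundary conditions carry over: u(0,t) = u(π,t) = 0.
Separating variables: u = Σ c_n exp(-n²t) sin(ns). From u(s,0) = 2sin(4s) - 3sin(5s): c_4=2, c_5=-3.
So u(s,t) = 2exp(-16t)sin(4s) - 3exp(-25t)sin(5s), and w(s,t) = exp(-t)u(s,t).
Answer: w(s, t) = 2exp(-17t)sin(4s) - 3exp(-26t)sin(5s)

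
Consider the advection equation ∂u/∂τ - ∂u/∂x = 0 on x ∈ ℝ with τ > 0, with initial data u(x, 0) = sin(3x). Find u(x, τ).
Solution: By characteristics (dx/dτ = -1), u(x,τ) = f(x + τ) with f = u(·, 0).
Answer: u(x, τ) = sin(3x + 3τ)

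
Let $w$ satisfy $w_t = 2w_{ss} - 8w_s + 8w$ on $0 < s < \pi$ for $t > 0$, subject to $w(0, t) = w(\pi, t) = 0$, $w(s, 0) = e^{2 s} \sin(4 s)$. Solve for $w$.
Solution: Substitute $w = e^{2s}u$, i.e. $u = e^{-2s}w$.
By the product rule, $w_s = e^{2s}(u_s + 2u)$, $w_{ss} = e^{2s}(u_{ss} + 4u_s + 4u)$, $w_t = e^{2s}u_t$.
Substituting into the PDE and dividing by $e^{2s}$: $u_t = 2(u_{ss} + 4u_s + 4u) - 8(u_s + 2u) + 8u$.
The lower-order terms cancel, leaving the standard heat equation $u_t = 2u_{ss}$.
Initial data for $u$: $u(s,0) = e^{-2s}w(s,0) = \sin(4 s)$. The boundary conditions carry over: $u(0,t) = u(\pi,t) = 0$.
Solve for $u$:
  Using separation of variables $u = X(s)T(t)$:
  Eigenfunctions: $\sin(ns)$, $n = 1, 2, 3, \ldots$
  General solution: $u(s, t) = \sum c_n \sin(ns) e^{-2n^2 t}$
  Matching $u(s,0) = \sin(4 s)$ term by term: $c_4=1$.
Hence $u(s,t) = e^{-32 t} \sin(4 s)$.
Transform back: $w(s,t) = e^{2s}u(s,t)$.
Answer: $w(s, t) = e^{2 s} e^{-32 t} \sin(4 s)$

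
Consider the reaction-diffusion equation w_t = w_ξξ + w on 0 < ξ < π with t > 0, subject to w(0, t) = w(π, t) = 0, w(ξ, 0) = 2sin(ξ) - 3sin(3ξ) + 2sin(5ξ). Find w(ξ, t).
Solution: Substitute w = exp(t)u, i.e. u = exp(-t)w.
By the product rule, w_t = exp(t)(u_t + u), w_ξξ = exp(t)u_ξξ.
Substituting into the PDE and dividing by exp(t): u_t + u = u_ξξ + u.
The lower-order terms cancel, leaving the standard heat equation u_t = u_ξξ.
Initial data for u: u(ξ,0) = w(ξ,0) = 2sin(ξ) - 3sin(3ξ) + 2sin(5ξ). The boundary conditions carry over: u(0,t) = u(π,t) = 0.
Solve for u:
  Using separation of variables u = X(ξ)T(t):
  Eigenfunctions: sin(nξ), n = 1, 2, 3, ...
  General solution: u(ξ, t) = Σ c_n sin(nξ) exp(-n² t)
  Matching u(ξ,0) = 2sin(ξ) - 3sin(3ξ) + 2sin(5ξ) term by term: c_1=2, c_3=-3, c_5=2.
Hence u(ξ,t) = 2exp(-t)sin(ξ) - 3exp(-9t)sin(3ξ) + 2exp(-25t)sin(5ξ).
Transform back: w(ξ,t) = exp(t)u(ξ,t).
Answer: w(ξ, t) = 2sin(ξ) - 3exp(-8t)sin(3ξ) + 2exp(-24t)sin(5ξ)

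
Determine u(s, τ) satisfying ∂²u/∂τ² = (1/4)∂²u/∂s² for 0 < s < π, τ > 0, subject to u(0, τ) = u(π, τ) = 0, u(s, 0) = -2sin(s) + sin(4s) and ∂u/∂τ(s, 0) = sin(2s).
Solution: Using separation of variables u = X(s)T(τ):
Eigenfunctions: sin(ns), n = 1, 2, 3, ...
General solution: u(s, τ) = Σ [A_n cos(n τ/2) + B_n sin(n τ/2)] sin(ns)
From u(s,0) = -2sin(s) + sin(4s): A_1=-2, A_4=1. From u_τ(s,0) = sin(2s), using u_τ(s,0) = Σ ω_n B_n sin(ns) with ω_n = n/2: B_2 = 1/1 = 1.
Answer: u(s, τ) = -2sin(s)cos(τ/2) + sin(2s)sin(τ) + sin(4s)cos(2τ)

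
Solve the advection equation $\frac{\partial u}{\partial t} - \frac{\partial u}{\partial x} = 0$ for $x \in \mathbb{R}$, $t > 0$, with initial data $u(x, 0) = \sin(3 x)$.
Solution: By characteristics ($dx/dt = -1$), $u(x,t) = f(x + t)$ with $f = u( \cdot , 0)$.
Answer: $u(x, t) = \sin(3 t + 3 x)$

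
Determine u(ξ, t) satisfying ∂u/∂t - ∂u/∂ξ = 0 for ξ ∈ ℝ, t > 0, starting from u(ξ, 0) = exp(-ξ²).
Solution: By method of characteristics (waves move left with speed 1):
Along characteristics ξ + t = const, u is constant, so u(ξ,t) = f(ξ + t) with f = u(·, 0).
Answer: u(ξ, t) = exp(-(t + ξ)²)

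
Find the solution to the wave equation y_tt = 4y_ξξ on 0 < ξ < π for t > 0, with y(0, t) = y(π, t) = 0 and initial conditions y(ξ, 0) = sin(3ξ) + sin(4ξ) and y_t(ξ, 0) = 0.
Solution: Separating variables: y = Σ [A_n cos(ω_n t) + B_n sin(ω_n t)] sin(nξ), ω_n = 2n. From ICs: A_3=1, A_4=1.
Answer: y(ξ, t) = sin(3ξ)cos(6t) + sin(4ξ)cos(8t)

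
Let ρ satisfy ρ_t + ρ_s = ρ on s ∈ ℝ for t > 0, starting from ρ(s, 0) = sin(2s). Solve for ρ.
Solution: Substitute ρ = exp(t)u.
Then ρ_t = exp(t)(u_t + u), ρ_s = exp(t)u_s; substituting and dividing by exp(t), the lower-order terms cancel: u_t + u_s = 0 (standard advection equation).
Data for u: u(s,0) = ρ(s,0) = sin(2s).
By characteristics (ds/dt = 1), u(s,t) = f(s - t) with f = u(·, 0).
So u(s,t) = sin(2s - 2t), and ρ(s,t) = exp(t)u(s,t).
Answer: ρ(s, t) = exp(t)sin(2s - 2t)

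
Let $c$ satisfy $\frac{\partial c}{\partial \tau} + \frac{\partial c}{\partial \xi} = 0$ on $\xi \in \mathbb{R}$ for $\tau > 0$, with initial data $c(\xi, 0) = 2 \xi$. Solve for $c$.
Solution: By method of characteristics (waves move right with speed 1):
Along characteristics $\xi - \tau =$ const, $c$ is constant, so $c(\xi,\tau) = f(\xi - \tau)$ with $f = c( \cdot , 0)$.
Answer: $c(\xi, \tau) = -2 \tau + 2 \xi$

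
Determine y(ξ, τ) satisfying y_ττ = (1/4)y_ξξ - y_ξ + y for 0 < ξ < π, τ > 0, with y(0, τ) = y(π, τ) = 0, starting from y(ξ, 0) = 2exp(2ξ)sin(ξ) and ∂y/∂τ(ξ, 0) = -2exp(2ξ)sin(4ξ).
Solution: Substitute y = exp(2ξ)u, i.e. u = exp(-2ξ)y.
By the product rule, y_ξ = exp(2ξ)(u_ξ + 2u), y_ξξ = exp(2ξ)(u_ξξ + 4u_ξ + 4u), y_ττ = exp(2ξ)u_ττ.
Substituting into the PDE and dividing by exp(2ξ): u_ττ = (1/4)(u_ξξ + 4u_ξ + 4u) - (u_ξ + 2u) + u.
The lower-order terms cancel, leaving the standard wave equation u_ττ = (1/4)u_ξξ.
Initial data for u: u(ξ,0) = exp(-2ξ)y(ξ,0) = 2sin(ξ); u_τ(ξ,0) = exp(-2ξ)y_τ(ξ,0) = -2sin(4ξ). The boundary conditions carry over: u(0,τ) = u(π,τ) = 0.
Solve for u:
  Using separation of variables u = X(ξ)T(τ):
  Eigenfunctions: sin(nξ), n = 1, 2, 3, ...
  General solution: u(ξ, τ) = Σ [A_n cos(n τ/2) + B_n sin(n τ/2)] sin(nξ)
  From u(ξ,0) = 2sin(ξ): A_1=2. From u_τ(ξ,0) = -2sin(4ξ), using u_τ(ξ,0) = Σ ω_n B_n sin(nξ) with ω_n = n/2: B_4 = (-2)/2 = -1.
Hence u(ξ,τ) = 2sin(ξ)cos(τ/2) - sin(4ξ)sin(2τ).
Transform back: y(ξ,τ) = exp(2ξ)u(ξ,τ).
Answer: y(ξ, τ) = 2exp(2ξ)sin(ξ)cos(τ/2) - exp(2ξ)sin(4ξ)sin(2τ)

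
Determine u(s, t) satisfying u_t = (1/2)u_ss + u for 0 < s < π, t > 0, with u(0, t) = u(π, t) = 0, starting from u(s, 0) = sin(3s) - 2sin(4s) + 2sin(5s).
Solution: Substitute u = exp(t)w, i.e. w = exp(-t)u.
By the product rule, u_t = exp(t)(w_t + w), u_ss = exp(t)w_ss.
Substituting into the PDE and dividing by exp(t): w_t + w = (1/2)w_ss + w.
The lower-order terms cancel, leaving the standard heat equation w_t = (1/2)w_ss.
Initial data for w: w(s,0) = u(s,0) = sin(3s) - 2sin(4s) + 2sin(5s). The boundary conditions carry over: w(0,t) = w(π,t) = 0.
Solve for w:
  Using separation of variables w = X(s)T(t):
  Eigenfunctions: sin(ns), n = 1, 2, 3, ...
  General solution: w(s, t) = Σ c_n sin(ns) exp(-n² t/2)
  Matching w(s,0) = sin(3s) - 2sin(4s) + 2sin(5s) term by term: c_3=1, c_4=-2, c_5=2.
Hence w(s,t) = -2exp(-8t)sin(4s) + exp(-9t/2)sin(3s) + 2exp(-25t/2)sin(5s).
Transform back: u(s,t) = exp(t)w(s,t).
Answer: u(s, t) = -2exp(-7t)sin(4s) + exp(-7t/2)sin(3s) + 2exp(-23t/2)sin(5s)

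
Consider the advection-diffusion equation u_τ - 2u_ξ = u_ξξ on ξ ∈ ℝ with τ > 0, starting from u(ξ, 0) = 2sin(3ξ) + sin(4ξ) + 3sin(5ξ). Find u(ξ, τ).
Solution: Change to a moving frame: let η = ξ + 2τ, σ = τ and write u(ξ,τ) = w(η,σ).
By the chain rule u_τ = w_σ + 2w_η, u_ξ = w_η, u_ξξ = w_ηη.
Then u_τ - 2u_ξ = w_σ: the advection term cancels and the PDE becomes the heat equation w_σ = w_ηη on η ∈ ℝ.
Initial data: w(η,0) = u(η,0) = 2sin(3η) + sin(4η) + 3sin(5η).
On η ∈ ℝ each mode satisfies (sin(nη))″ = -n² sin(nη), so exp(-n²σ) sin(nη) solves the heat equation; by superposition w(η,σ) = Σ c_n exp(-n²σ) sin(nη).
Reading off the coefficients: c_3=2, c_4=1, c_5=3, so w(η,σ) = 2exp(-9σ)sin(3η) + exp(-16σ)sin(4η) + 3exp(-25σ)sin(5η).
Substituting back η = ξ + 2τ, σ = τ: u(ξ,τ) = w(ξ + 2τ, τ).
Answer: u(ξ, τ) = 2exp(-9τ)sin(3ξ + 6τ) + exp(-16τ)sin(4ξ + 8τ) + 3exp(-25τ)sin(5ξ + 10τ)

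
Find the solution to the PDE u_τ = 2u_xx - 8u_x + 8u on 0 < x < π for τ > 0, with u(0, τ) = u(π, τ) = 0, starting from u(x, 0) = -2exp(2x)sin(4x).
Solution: Substitute u = exp(2x)w, i.e. w = exp(-2x)u.
By the product rule, u_x = exp(2x)(w_x + 2w), u_xx = exp(2x)(w_xx + 4w_x + 4w), u_τ = exp(2x)w_τ.
Substituting into the PDE and dividing by exp(2x): w_τ = 2(w_xx + 4w_x + 4w) - 8(w_x + 2w) + 8w.
The lower-order terms cancel, leaving the standard heat equation w_τ = 2w_xx.
Initial data for w: w(x,0) = exp(-2x)u(x,0) = -2sin(4x). The boundary conditions carry over: w(0,τ) = w(π,τ) = 0.
Solve for w:
  Using separation of variables w = X(x)T(τ):
  Eigenfunctions: sin(nx), n = 1, 2, 3, ...
  General solution: w(x, τ) = Σ c_n sin(nx) exp(-2n² τ)
  Matching w(x,0) = -2sin(4x) term by term: c_4=-2.
Hence w(x,τ) = -2exp(-32τ)sin(4x).
Transform back: u(x,τ) = exp(2x)w(x,τ).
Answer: u(x, τ) = -2exp(2x)exp(-32τ)sin(4x)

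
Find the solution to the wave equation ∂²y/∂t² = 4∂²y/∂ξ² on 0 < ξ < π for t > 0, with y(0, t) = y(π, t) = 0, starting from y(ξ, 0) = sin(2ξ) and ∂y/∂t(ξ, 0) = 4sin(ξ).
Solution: Using separation of variables y = X(ξ)T(t):
Eigenfunctions: sin(nξ), n = 1, 2, 3, ...
General solution: y(ξ, t) = Σ [A_n cos(2n t) + B_n sin(2n t)] sin(nξ)
From y(ξ,0) = sin(2ξ): A_2=1. From y_t(ξ,0) = 4sin(ξ), using y_t(ξ,0) = Σ ω_n B_n sin(nξ) with ω_n = 2n: B_1 = 4/2 = 2.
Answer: y(ξ, t) = 2sin(2t)sin(ξ) + sin(2ξ)cos(4t)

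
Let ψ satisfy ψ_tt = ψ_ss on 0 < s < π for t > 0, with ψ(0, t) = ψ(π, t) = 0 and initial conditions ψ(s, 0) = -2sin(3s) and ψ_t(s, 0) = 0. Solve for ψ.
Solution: Using separation of variables ψ = X(s)T(t):
Eigenfunctions: sin(ns), n = 1, 2, 3, ...
General solution: ψ(s, t) = Σ [A_n cos(n t) + B_n sin(n t)] sin(ns)
From ψ(s,0) = -2sin(3s): A_3=-2. From ψ_t(s,0) = 0: all B_n = 0.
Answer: ψ(s, t) = -2sin(3s)cos(3t)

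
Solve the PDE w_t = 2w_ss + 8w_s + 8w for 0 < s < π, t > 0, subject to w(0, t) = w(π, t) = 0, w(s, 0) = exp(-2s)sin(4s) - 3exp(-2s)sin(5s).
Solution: Substitute w = exp(-2s)u.
Then w_s = exp(-2s)(u_s - 2u), w_ss = exp(-2s)(u_ss - 4u_s + 4u), w_t = exp(-2s)u_t; substituting and dividing by exp(-2s), the lower-order terms cancel: u_t = 2u_ss (standard heat equation).
Data for u: u(s,0) = exp(2s)w(s,0) = sin(4s) - 3sin(5s). The boundary conditions carry over: u(0,t) = u(π,t) = 0.
Separating variables: u = Σ c_n exp(-2n²t) sin(ns). From u(s,0) = sin(4s) - 3sin(5s): c_4=1, c_5=-3.
So u(s,t) = exp(-32t)sin(4s) - 3exp(-50t)sin(5s), and w(s,t) = exp(-2s)u(s,t).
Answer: w(s, t) = exp(-2s)exp(-32t)sin(4s) - 3exp(-2s)exp(-50t)sin(5s)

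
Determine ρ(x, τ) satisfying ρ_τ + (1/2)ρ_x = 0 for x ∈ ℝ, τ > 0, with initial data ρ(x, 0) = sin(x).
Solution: By method of characteristics (waves move right with speed 1/2):
Along characteristics x - (1/2)τ = const, ρ is constant, so ρ(x,τ) = f(x - (1/2)τ) with f = ρ(·, 0).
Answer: ρ(x, τ) = sin(x - τ/2)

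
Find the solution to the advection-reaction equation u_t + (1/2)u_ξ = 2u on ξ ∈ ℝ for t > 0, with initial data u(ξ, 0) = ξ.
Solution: Substitute u = exp(2t)w.
Then u_t = exp(2t)(w_t + 2w), u_ξ = exp(2t)w_ξ; substituting and dividing by exp(2t), the lower-order terms cancel: w_t + (1/2)w_ξ = 0 (standard advection equation).
Data for w: w(ξ,0) = u(ξ,0) = ξ.
By characteristics (dξ/dt = 1/2), w(ξ,t) = f(ξ - (1/2)t) with f = w(·, 0).
So w(ξ,t) = -(1/2)t + ξ, and u(ξ,t) = exp(2t)w(ξ,t).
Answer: u(ξ, t) = -(1/2)texp(2t) + ξexp(2t)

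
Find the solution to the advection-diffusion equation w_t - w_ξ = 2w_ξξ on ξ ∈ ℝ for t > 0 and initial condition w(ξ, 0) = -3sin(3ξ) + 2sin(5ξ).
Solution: Moving frame: η = ξ + t, σ = t, w = u(η,σ), so w_t = u_σ + u_η and w_ξξ = u_ηη.
Hence w_t - w_ξ = u_σ and the PDE becomes the heat equation u_σ = 2u_ηη on η ∈ ℝ.
Initial data: u(η,0) = w(η,0) = -3sin(3η) + 2sin(5η). Each mode sin(nη) decays as exp(-2n²σ) on ℝ, so u(η,σ) = Σ c_n exp(-2n²σ) sin(nη) with c_3=-3, c_5=2: u(η,σ) = -3exp(-18σ)sin(3η) + 2exp(-50σ)sin(5η).
Substituting back: w(ξ,t) = u(ξ + t, t).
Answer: w(ξ, t) = -3exp(-18t)sin(3t + 3ξ) + 2exp(-50t)sin(5t + 5ξ)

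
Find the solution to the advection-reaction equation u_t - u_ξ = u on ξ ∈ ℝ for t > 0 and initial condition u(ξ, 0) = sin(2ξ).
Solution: Substitute u = exp(t)w, i.e. w = exp(-t)u.
By the product rule, u_t = exp(t)(w_t + w), u_ξ = exp(t)w_ξ.
Substituting into the PDE and dividing by exp(t): w_t + w - w_ξ = w.
The lower-order terms cancel, leaving the standard advection equation w_t - w_ξ = 0.
Initial data for w: w(ξ,0) = u(ξ,0) = sin(2ξ).
Solve for w:
  By method of characteristics (waves move left with speed 1):
  Along characteristics ξ + t = const, w is constant, so w(ξ,t) = f(ξ + t) with f = w(·, 0).
Hence w(ξ,t) = sin(2t + 2ξ).
Transform back: u(ξ,t) = exp(t)w(ξ,t).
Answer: u(ξ, t) = exp(t)sin(2t + 2ξ)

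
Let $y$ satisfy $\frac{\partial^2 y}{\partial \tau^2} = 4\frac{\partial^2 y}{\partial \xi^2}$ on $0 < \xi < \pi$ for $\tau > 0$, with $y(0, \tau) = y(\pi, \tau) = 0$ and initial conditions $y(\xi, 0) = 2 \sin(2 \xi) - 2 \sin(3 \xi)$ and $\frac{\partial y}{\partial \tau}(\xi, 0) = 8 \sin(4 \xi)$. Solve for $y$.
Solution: Using separation of variables $y = X(\xi)T(\tau)$:
Eigenfunctions: $\sin(n\xi)$, $n = 1, 2, 3, \ldots$
General solution: $y(\xi, \tau) = \sum [A_n \cos(2n \tau) + B_n \sin(2n \tau)] \sin(n\xi)$
From $y(\xi,0) = 2 \sin(2 \xi) - 2 \sin(3 \xi)$: $A_2=2, A_3=-2$. From $y_{\tau}(\xi,0) = 8 \sin(4 \xi)$, using $y_{\tau}(\xi,0) = \sum \omega_n B_n \sin(n\xi)$ with $\omega_n = 2n$: $B_4 = 8/8 = 1$.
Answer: $y(\xi, \tau) = \sin(8 \tau) \sin(4 \xi) + 2 \sin(2 \xi) \cos(4 \tau) - 2 \sin(3 \xi) \cos(6 \tau)$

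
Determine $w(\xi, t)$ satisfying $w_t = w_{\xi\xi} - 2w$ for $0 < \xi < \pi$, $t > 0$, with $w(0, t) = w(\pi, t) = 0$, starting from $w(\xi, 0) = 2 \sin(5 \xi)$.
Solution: Substitute $w = e^{-2t}u$.
Then $w_t = e^{-2t}(u_t - 2u)$, $w_{\xi\xi} = e^{-2t}u_{\xi\xi}$; substituting and dividing by $e^{-2t}$, the lower-order terms cancel: $u_t = u_{\xi\xi}$ (standard heat equation).
Data for $u$: $u(\xi,0) = w(\xi,0) = 2 \sin(5 \xi)$. The boundary conditions carry over: $u(0,t) = u(\pi,t) = 0$.
Separating variables: $u = \sum c_n e^{-n^2t} \sin(n\xi)$. From $u(\xi,0) = 2 \sin(5 \xi)$: $c_5=2$.
So $u(\xi,t) = 2 e^{-25 t} \sin(5 \xi)$, and $w(\xi,t) = e^{-2t}u(\xi,t)$.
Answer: $w(\xi, t) = 2 e^{-27 t} \sin(5 \xi)$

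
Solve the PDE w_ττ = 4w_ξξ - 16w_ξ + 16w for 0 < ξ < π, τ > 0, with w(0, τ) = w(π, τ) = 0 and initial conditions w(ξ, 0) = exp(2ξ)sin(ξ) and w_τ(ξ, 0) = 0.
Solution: Substitute w = exp(2ξ)u, i.e. u = exp(-2ξ)w.
By the product rule, w_ξ = exp(2ξ)(u_ξ + 2u), w_ξξ = exp(2ξ)(u_ξξ + 4u_ξ + 4u), w_ττ = exp(2ξ)u_ττ.
Substituting into the PDE and dividing by exp(2ξ): u_ττ = 4(u_ξξ + 4u_ξ + 4u) - 16(u_ξ + 2u) + 16u.
The lower-order terms cancel, leaving the standard wave equation u_ττ = 4u_ξξ.
Initial data for u: u(ξ,0) = exp(-2ξ)w(ξ,0) = sin(ξ); u_τ(ξ,0) = exp(-2ξ)w_τ(ξ,0) = 0. The boundary conditions carry over: u(0,τ) = u(π,τ) = 0.
Solve for u:
  Using separation of variables u = X(ξ)T(τ):
  Eigenfunctions: sin(nξ), n = 1, 2, 3, ...
  General solution: u(ξ, τ) = Σ [A_n cos(2n τ) + B_n sin(2n τ)] sin(nξ)
  From u(ξ,0) = sin(ξ): A_1=1. From u_τ(ξ,0) = 0: all B_n = 0.
Hence u(ξ,τ) = sin(ξ)cos(2τ).
Transform back: w(ξ,τ) = exp(2ξ)u(ξ,τ).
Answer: w(ξ, τ) = exp(2ξ)sin(ξ)cos(2τ)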